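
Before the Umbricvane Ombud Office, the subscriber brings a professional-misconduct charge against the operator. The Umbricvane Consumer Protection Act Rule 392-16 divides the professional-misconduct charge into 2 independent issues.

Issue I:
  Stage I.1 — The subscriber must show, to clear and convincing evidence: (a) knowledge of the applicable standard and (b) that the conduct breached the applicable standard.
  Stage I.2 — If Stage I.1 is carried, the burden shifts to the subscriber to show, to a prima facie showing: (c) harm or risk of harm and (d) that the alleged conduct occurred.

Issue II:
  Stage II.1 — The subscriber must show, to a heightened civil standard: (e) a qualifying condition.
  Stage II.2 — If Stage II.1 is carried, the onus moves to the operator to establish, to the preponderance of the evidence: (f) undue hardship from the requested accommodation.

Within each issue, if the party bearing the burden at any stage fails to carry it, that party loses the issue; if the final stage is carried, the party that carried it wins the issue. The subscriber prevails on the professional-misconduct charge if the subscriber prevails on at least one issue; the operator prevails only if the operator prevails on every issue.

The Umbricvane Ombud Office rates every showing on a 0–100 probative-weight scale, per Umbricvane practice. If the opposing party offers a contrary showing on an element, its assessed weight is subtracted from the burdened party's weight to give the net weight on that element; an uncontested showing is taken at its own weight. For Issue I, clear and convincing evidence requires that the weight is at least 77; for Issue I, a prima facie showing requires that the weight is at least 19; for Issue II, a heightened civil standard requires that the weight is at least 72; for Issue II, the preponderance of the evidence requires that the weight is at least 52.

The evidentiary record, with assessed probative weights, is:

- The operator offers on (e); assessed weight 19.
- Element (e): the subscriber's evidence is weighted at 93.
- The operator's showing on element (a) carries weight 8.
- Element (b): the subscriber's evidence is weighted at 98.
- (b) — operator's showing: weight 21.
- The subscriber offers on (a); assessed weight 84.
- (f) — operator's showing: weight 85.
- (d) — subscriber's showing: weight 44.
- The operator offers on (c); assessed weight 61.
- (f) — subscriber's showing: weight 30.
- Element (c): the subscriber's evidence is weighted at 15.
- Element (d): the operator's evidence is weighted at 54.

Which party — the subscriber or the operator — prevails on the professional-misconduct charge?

— Issue I —
At Stage I.1 the subscriber must meet clear and convincing evidence (weight is at least 77): on (a) the weight is 84 less the opposing 8 gives net 76, which does not reach 77, so (a) does not meet the standard; on (b) the weight is 98 less the opposing 21 gives net 77, which does reach 77, so (b) meets the standard.
  Stage I.1 not carried; the subscriber fails its burden.
So the operator prevails on this issue.
— Issue II —
Stage II.1 (subscriber, a heightened civil standard, weight is at least 72): (e) net 93−19=74 ≥ 72 — meets.
  The subscriber carries Stage II.1; the operator now bears the burden.
Stage II.2 (operator, the preponderance of the evidence, weight is at least 52): (f) net 85−30=55 ≥ 52 — meets.
  The operator carries the last stage.
Every stage carried; the operator prevails on this issue.
Per-issue: Issue I → operator; Issue II → operator. The subscriber must prevail on at least one issue; overall, the operator prevails.

operator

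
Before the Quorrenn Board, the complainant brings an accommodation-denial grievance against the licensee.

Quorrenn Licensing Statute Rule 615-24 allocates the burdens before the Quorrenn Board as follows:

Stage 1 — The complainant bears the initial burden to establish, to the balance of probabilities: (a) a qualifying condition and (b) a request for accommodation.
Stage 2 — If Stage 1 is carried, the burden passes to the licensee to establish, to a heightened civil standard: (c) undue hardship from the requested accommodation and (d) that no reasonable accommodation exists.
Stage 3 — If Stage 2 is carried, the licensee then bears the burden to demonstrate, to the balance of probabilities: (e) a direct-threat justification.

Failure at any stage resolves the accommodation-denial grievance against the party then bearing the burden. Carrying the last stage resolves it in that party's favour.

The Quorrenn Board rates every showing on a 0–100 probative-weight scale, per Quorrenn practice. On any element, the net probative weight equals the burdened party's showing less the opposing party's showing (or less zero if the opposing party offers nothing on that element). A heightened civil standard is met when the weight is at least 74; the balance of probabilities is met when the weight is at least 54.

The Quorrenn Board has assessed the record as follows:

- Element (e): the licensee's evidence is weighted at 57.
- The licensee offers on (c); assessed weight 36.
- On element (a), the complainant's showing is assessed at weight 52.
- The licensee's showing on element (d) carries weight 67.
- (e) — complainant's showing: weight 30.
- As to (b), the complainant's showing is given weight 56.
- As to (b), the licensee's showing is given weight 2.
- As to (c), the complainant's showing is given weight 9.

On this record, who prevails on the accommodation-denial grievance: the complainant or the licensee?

Stage 1 (complainant, the balance of probabilities, weight is at least 54): (a) 52 < 54 — fails; (b) net 56−2=54 ≥ 54 — meets.
  Not every element is met, so the complainant fails to carry Stage 1.
The licensee prevails.

licensee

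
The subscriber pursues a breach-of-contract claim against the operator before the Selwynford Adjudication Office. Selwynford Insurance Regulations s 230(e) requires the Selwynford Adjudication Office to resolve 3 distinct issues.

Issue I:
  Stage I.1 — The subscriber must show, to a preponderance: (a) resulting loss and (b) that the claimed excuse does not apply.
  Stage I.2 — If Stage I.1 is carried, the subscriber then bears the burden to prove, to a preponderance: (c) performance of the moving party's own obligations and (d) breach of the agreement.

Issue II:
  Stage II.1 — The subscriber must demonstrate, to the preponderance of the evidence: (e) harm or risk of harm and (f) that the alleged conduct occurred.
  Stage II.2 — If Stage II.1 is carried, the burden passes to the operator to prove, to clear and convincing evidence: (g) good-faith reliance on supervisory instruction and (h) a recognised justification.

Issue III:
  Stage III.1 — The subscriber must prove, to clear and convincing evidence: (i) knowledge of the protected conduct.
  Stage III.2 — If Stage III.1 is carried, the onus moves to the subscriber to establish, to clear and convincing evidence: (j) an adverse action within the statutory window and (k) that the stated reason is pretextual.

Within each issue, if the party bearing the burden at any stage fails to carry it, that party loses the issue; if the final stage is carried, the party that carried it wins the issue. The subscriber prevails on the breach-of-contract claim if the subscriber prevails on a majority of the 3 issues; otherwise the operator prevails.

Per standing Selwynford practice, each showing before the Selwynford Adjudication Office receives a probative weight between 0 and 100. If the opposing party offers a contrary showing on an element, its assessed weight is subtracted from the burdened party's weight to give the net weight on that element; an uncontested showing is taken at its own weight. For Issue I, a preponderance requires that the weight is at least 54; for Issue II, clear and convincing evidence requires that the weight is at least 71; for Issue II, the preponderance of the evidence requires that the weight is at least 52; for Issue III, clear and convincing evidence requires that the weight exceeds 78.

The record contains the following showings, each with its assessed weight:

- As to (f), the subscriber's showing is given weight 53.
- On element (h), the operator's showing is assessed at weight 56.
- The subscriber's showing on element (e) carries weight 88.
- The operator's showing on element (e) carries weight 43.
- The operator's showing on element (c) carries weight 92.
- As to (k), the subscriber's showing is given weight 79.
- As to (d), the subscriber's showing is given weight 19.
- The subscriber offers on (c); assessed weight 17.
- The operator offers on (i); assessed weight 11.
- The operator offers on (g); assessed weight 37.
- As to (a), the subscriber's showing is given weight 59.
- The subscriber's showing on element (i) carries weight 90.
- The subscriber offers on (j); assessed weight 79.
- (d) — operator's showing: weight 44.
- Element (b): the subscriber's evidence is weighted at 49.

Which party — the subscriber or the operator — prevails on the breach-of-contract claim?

operator

— Issue I —
Stage I.1 — burden on subscriber; standard: a preponderance (weight is at least 54).
    (a): 59 ≥ 54 [met]
    (b): 49 < 54 [not met]
  Not every element is met, so the subscriber fails to carry Stage I.1.
The operator prevails on this issue.
— Issue II —
At Stage II.1 the subscriber must meet the preponderance of the evidence (weight is at least 52): on (e) the weight is 88 less the opposing 43 gives net 45, which does not reach 52, so (e) does not meet the standard; on (f) the weight is 53, which does reach 52, so (f) meets the standard.
  Stage II.1 not carried; the subscriber fails its burden.
The analysis ends at Stage II.1; the operator prevails on this issue.
— Issue III —
Stage III.1 (subscriber, clear and convincing evidence, weight exceeds 78): (i) net 90−11=79 > 78 — meets.
  Stage III.1 carried; the burden remains with the subscriber.
Stage III.2 (subscriber, clear and convincing evidence, weight exceeds 78): (j) 79 > 78 — meets; (k) 79 > 78 — meets.
  The subscriber carries the last stage.
With every stage satisfied, the subscriber prevails on this issue.
Per-issue: Issue I → operator; Issue II → operator; Issue III → subscriber. The subscriber must prevail on a majority of issues; overall, the operator prevails.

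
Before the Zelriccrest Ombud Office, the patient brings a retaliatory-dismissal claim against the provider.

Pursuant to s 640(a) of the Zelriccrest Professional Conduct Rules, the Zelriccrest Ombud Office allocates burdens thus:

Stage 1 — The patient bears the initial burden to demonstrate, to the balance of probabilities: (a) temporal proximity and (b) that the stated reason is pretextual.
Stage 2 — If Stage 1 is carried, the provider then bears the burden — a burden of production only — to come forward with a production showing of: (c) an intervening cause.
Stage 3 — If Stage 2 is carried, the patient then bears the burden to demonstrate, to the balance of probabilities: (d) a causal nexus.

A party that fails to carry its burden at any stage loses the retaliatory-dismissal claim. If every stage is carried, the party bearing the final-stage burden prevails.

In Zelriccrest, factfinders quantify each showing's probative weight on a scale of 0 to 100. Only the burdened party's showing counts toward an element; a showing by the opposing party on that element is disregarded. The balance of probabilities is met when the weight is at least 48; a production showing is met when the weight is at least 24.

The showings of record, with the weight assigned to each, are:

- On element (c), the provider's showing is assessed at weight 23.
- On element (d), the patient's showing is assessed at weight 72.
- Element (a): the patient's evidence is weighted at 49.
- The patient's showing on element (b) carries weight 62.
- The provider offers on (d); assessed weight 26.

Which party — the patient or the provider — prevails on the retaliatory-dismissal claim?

Stage 1 (patient, the balance of probabilities, weight is at least 48): (a) 49 ≥ 48 — meets; (b) 62 ≥ 48 — meets.
  The patient carries Stage 1; the provider now bears the burden.
Stage 2 (provider, a production showing, weight is at least 24): (c) 23 < 24 — fails.
  Not every element is met, so the provider fails to carry Stage 2.
So the patient prevails.

patient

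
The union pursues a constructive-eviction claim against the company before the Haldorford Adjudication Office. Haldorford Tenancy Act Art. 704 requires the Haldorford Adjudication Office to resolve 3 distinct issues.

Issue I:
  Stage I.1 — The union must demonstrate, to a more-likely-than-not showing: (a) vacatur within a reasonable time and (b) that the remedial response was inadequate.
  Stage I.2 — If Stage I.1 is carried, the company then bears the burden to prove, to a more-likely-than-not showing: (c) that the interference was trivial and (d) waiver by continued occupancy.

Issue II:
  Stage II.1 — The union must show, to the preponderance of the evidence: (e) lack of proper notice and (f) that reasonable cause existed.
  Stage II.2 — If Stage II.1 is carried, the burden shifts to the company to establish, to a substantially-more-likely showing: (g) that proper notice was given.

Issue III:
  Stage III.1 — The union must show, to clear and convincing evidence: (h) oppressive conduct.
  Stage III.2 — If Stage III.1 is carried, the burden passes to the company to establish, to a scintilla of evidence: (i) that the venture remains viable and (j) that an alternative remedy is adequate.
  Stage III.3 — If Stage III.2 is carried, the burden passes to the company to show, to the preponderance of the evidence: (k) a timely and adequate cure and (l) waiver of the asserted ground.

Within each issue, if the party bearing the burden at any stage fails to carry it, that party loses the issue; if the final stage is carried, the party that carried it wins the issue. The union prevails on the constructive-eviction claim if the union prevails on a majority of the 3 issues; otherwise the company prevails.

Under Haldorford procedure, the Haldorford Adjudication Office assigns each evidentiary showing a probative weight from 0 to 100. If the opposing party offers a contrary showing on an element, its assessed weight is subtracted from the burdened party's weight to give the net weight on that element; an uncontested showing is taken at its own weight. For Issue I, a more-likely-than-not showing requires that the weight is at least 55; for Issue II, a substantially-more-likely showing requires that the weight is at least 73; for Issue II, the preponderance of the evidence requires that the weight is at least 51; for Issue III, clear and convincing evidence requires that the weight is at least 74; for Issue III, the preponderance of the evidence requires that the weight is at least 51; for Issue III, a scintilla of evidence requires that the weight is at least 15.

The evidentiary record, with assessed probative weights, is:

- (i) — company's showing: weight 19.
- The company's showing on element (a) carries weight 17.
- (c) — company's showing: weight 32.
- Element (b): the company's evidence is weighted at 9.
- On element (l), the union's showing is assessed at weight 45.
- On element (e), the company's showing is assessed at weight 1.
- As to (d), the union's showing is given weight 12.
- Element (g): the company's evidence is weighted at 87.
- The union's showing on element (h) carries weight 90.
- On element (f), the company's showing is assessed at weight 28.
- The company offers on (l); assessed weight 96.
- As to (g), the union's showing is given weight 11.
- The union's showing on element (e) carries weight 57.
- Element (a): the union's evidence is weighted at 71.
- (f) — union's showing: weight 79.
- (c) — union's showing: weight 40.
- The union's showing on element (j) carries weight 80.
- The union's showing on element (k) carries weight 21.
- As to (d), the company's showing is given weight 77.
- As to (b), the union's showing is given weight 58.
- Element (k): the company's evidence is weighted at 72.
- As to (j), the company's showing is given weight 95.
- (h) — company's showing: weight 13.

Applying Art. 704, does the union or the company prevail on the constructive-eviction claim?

company

— Issue I —
At Stage I.1 the union must meet a more-likely-than-not showing (weight is at least 55): on (a) the weight is 71 less the opposing 17 gives net 54, which does not reach 55, so (a) does not meet the standard; on (b) the weight is 58 less the opposing 9 gives net 49, < 55, so (b) does not meet the standard.
  The union does not carry Stage I.1.
So the company prevails on this issue.
— Issue II —
At Stage II.1 the union must meet the preponderance of the evidence (weight is at least 51): on (e) the weight is 57 less the opposing 1 gives net 56, which does reach 51, so (e) meets the standard; on (f) the weight is 79 less the opposing 28 gives net 51, ≥ 51, so (f) meets the standard.
  The union carries Stage II.1; the company now bears the burden.
At Stage II.2 the company must meet a substantially-more-likely showing (weight is at least 73): on (g) the weight is 87 less the opposing 11 gives net 76, ≥ 73, so (g) meets the standard.
  All elements met at the final stage.
All stages carried — the company prevails on this issue.
— Issue III —
Stage III.1 — burden on union; standard: clear and convincing evidence (weight is at least 74).
    (h): 90 − 13 = 77 ≥ 74 [met]
  Stage III.1 is satisfied; the onus moves to the company.
Stage III.2 — burden on company; standard: a scintilla of evidence (weight is at least 15).
    (i): 19 ≥ 15 [met]
    (j): 95 − 80 = 15 ≥ 15 [met]
  Stage III.2 is satisfied; the company continues to bear the burden.
Stage III.3 — burden on company; standard: the preponderance of the evidence (weight is at least 51).
    (k): 72 − 21 = 51 ≥ 51 [met]
    (l): 96 − 45 = 51 ≥ 51 [met]
  All elements met at the final stage.
Every stage carried; the company prevails on this issue.
Per-issue: Issue I → company; Issue II → company; Issue III → company. The union must prevail on a majority of issues; overall, the company prevails.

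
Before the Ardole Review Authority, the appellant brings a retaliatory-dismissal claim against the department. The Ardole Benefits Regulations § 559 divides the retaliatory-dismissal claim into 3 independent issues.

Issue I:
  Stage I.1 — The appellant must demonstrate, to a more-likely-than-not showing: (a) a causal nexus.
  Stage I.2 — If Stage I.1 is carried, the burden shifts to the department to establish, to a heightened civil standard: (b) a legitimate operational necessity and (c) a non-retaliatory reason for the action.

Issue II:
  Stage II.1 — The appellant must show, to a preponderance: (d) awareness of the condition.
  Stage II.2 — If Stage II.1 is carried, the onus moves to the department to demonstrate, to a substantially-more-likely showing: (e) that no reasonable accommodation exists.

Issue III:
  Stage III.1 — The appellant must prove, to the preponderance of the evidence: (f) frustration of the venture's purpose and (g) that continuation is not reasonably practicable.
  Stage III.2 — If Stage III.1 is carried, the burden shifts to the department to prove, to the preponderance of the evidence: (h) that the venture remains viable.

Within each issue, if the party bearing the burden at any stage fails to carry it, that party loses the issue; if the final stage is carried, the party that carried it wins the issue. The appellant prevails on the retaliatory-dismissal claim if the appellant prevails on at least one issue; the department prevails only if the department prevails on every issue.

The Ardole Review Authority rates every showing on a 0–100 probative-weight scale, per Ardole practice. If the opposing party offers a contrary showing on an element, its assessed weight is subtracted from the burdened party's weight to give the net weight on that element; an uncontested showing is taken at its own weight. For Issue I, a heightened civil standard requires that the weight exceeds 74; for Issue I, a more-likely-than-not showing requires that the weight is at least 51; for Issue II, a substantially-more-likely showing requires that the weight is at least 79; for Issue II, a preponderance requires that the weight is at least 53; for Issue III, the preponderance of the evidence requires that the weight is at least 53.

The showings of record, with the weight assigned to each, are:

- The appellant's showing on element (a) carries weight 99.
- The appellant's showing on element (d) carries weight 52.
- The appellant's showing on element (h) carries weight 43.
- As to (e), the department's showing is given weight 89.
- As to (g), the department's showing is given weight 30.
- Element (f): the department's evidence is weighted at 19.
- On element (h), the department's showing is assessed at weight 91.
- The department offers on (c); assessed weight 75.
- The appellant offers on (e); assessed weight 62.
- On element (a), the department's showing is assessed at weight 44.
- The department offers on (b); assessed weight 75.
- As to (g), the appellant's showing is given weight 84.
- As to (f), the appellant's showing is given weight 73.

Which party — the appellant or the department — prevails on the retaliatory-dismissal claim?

appellant

— Issue I —
Stage I.1 (appellant, a more-likely-than-not showing, weight is at least 51): (a) net 99−44=55 ≥ 51 — meets.
  Stage I.1 carried; the burden shifts to the department.
Stage I.2 (department, a heightened civil standard, weight exceeds 74): (b) 75 > 74 — meets; (c) 75 > 74 — meets.
  All elements met at the final stage.
With every stage satisfied, the department prevails on this issue.
— Issue II —
Stage II.1 (appellant, a preponderance, weight is at least 53): (d) 52 < 53 — fails.
  Not every element is met, so the appellant fails to carry Stage II.1.
The analysis ends at Stage II.1; the department prevails on this issue.
— Issue III —
Stage III.1 (appellant, the preponderance of the evidence, weight is at least 53): (f) net 73−19=54 ≥ 53 — meets; (g) net 84−30=54 ≥ 53 — meets.
  Stage III.1 carried; the burden shifts to the department.
Stage III.2 (department, the preponderance of the evidence, weight is at least 53): (h) net 91−43=48 < 53 — fails.
  The department does not carry Stage III.2.
The appellant prevails on this issue.
Per-issue: Issue I → department; Issue II → department; Issue III → appellant. The appellant must prevail on at least one issue; overall, the appellant prevails.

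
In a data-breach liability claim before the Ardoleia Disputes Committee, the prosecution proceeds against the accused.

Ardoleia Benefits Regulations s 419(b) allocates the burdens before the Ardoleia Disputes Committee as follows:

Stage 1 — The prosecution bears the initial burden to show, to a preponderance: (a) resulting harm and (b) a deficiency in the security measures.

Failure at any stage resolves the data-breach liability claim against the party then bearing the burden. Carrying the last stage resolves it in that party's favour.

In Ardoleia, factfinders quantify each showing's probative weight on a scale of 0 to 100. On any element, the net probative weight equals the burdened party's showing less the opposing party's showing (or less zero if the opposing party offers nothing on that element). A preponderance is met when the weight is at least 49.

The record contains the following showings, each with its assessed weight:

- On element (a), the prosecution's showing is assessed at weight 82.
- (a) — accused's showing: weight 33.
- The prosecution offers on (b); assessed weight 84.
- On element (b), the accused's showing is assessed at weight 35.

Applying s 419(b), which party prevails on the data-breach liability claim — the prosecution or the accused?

prosecution

Stage 1 (prosecution, a preponderance, weight is at least 49): (a) net 82−33=49 ≥ 49 — meets; (b) net 84−35=49 ≥ 49 — meets.
  All elements met at the final stage.
Every stage carried; the prosecution prevails.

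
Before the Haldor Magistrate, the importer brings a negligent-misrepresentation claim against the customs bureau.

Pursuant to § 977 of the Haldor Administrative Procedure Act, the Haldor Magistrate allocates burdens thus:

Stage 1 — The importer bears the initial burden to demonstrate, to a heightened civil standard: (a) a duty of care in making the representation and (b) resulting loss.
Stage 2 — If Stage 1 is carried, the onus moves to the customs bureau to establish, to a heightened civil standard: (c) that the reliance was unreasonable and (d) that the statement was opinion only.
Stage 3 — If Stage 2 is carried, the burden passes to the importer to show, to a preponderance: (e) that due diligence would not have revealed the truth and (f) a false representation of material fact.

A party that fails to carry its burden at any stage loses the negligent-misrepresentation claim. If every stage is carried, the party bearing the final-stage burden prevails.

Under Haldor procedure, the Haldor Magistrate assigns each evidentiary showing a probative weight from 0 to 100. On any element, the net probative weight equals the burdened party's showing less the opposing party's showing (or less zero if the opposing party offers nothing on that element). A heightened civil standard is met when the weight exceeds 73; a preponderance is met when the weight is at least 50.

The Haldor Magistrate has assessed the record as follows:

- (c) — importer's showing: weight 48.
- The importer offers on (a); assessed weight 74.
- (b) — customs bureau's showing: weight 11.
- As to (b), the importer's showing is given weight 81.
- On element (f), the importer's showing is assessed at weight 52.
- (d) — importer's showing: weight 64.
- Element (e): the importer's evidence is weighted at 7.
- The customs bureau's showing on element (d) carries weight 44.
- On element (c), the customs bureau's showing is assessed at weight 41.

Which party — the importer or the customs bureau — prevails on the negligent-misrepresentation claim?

At Stage 1 the importer must meet a heightened civil standard (weight exceeds 73): on (a) the weight is 74, > 73, so (a) meets the standard; on (b) the weight is 81 less the opposing 11 gives net 70, which does not exceed 73, so (b) does not meet the standard.
  Stage 1 not carried; the importer fails its burden.
The customs bureau prevails.

customs bureau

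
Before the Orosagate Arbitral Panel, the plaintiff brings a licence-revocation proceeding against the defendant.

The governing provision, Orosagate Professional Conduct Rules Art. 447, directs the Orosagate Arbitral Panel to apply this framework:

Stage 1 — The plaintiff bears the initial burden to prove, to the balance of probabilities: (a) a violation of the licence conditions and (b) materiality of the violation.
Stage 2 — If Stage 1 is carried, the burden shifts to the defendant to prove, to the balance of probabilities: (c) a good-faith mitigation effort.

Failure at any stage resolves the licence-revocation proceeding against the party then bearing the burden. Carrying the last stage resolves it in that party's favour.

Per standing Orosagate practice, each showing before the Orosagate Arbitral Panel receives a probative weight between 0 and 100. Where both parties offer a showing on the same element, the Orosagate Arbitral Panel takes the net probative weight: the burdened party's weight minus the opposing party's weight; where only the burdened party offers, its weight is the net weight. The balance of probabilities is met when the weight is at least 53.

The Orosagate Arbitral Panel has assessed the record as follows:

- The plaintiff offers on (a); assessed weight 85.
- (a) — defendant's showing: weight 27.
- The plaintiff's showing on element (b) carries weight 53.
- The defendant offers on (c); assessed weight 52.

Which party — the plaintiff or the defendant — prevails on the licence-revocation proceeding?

plaintiff

Stage 1 — burden on plaintiff; standard: the balance of probabilities (weight is at least 53).
    (a): 85 − 27 = 58 ≥ 53 [met]
    (b): 53 ≥ 53 [met]
  Stage 1 is satisfied; the onus moves to the defendant.
Stage 2 — burden on defendant; standard: the balance of probabilities (weight is at least 53).
    (c): 52 < 53 [not met]
  Not every element is met, so the defendant fails to carry Stage 2.
The plaintiff prevails.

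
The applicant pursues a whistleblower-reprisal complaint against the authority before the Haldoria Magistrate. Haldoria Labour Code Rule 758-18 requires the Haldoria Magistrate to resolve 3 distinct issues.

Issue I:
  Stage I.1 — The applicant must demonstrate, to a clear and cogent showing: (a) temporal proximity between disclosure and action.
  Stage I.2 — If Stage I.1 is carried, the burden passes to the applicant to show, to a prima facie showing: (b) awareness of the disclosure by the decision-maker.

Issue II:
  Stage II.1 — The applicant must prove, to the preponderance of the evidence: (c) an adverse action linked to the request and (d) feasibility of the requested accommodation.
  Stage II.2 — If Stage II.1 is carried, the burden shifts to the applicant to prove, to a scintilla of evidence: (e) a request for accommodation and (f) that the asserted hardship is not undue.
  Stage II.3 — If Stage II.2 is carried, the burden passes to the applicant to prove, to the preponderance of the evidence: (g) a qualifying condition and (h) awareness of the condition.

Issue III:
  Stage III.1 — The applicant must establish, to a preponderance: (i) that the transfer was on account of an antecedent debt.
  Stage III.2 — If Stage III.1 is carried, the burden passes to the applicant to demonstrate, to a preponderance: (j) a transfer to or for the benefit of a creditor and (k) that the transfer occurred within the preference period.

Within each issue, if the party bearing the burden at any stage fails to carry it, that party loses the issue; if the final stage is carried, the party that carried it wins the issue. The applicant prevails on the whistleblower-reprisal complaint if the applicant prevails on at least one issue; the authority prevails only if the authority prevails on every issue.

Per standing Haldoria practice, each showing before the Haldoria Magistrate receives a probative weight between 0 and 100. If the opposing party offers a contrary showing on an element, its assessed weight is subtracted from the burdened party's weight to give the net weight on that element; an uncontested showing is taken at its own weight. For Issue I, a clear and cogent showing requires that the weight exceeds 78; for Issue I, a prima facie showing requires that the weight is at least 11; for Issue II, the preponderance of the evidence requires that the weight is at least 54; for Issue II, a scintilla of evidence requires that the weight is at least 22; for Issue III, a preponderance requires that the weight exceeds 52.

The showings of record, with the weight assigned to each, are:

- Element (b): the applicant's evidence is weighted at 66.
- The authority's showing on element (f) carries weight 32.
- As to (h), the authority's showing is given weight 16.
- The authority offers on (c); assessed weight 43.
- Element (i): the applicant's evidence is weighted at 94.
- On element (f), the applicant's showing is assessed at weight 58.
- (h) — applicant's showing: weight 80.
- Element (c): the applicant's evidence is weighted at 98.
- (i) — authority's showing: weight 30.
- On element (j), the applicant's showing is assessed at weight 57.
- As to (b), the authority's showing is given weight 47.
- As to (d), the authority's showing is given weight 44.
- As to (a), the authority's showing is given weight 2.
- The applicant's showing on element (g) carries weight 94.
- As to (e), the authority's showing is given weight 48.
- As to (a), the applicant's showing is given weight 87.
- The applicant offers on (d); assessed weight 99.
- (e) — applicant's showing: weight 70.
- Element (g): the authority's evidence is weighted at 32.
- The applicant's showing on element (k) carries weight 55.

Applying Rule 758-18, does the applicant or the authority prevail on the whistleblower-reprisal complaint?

— Issue I —
Stage I.1 — burden on applicant; standard: a clear and cogent showing (weight exceeds 78).
    (a): 87 − 2 = 85 > 78 [met]
  All elements met. The applicant retains the burden for Stage I.2.
Stage I.2 — burden on applicant; standard: a prima facie showing (weight is at least 11).
    (b): 66 − 47 = 19 ≥ 11 [met]
  All elements met at the final stage.
All stages carried — the applicant prevails on this issue.
— Issue II —
At Stage II.1 the applicant must meet the preponderance of the evidence (weight is at least 54): on (c) the weight is 98 less the opposing 43 gives net 55, ≥ 54, so (c) meets the standard; on (d) the weight is 99 less the opposing 44 gives net 55, which does reach 54, so (d) meets the standard.
  Stage II.1 is satisfied; the applicant continues to bear the burden.
At Stage II.2 the applicant must meet a scintilla of evidence (weight is at least 22): on (e) the weight is 70 less the opposing 48 gives net 22, ≥ 22, so (e) meets the standard; on (f) the weight is 58 less the opposing 32 gives net 26, ≥ 22, so (f) meets the standard.
  Stage II.2 carried; the burden remains with the applicant.
At Stage II.3 the applicant must meet the preponderance of the evidence (weight is at least 54): on (g) the weight is 94 less the opposing 32 gives net 62, which does reach 54, so (g) meets the standard; on (h) the weight is 80 less the opposing 16 gives net 64, which does reach 54, so (h) meets the standard.
  All elements met at the final stage.
Every stage carried; the applicant prevails on this issue.
— Issue III —
Stage III.1 (applicant, a preponderance, weight exceeds 52): (i) net 94−30=64 > 52 — meets.
  Stage III.1 carried; the burden remains with the applicant.
Stage III.2 (applicant, a preponderance, weight exceeds 52): (j) 57 > 52 — meets; (k) 55 > 52 — meets.
  Stage III.2 carried; the final stage is satisfied.
With every stage satisfied, the applicant prevails on this issue.
Per-issue: Issue I → applicant; Issue II → applicant; Issue III → applicant. The applicant must prevail on at least one issue; overall, the applicant prevails.

applicant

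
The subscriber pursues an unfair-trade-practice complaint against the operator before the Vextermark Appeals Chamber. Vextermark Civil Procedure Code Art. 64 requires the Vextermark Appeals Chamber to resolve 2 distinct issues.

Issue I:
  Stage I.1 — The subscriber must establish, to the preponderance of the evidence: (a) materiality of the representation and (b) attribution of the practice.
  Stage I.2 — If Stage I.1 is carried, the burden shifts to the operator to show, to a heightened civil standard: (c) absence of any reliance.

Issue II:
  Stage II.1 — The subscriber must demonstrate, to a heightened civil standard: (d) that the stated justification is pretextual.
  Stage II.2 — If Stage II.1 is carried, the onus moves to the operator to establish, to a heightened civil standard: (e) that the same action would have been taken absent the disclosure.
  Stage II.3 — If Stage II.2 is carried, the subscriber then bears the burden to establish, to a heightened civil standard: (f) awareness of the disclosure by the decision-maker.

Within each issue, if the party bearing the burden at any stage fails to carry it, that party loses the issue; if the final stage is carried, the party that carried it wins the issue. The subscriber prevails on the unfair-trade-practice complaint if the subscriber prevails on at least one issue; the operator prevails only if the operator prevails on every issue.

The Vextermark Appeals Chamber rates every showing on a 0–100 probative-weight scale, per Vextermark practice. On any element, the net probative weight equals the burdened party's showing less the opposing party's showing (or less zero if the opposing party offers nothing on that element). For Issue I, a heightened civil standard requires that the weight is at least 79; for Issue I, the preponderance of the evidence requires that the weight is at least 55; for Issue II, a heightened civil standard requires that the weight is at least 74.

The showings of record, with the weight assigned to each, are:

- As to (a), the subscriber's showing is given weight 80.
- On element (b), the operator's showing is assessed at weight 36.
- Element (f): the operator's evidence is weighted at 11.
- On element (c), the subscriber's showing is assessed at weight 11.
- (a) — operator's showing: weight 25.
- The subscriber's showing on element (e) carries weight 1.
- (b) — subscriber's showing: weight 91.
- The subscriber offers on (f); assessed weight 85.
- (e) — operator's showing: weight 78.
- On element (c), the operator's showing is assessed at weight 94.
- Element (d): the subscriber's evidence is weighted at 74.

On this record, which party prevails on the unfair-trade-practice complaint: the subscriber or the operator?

— Issue I —
At Stage I.1 the subscriber must meet the preponderance of the evidence (weight is at least 55): on (a) the weight is 80 less the opposing 25 gives net 55, ≥ 55, so (a) meets the standard; on (b) the weight is 91 less the opposing 36 gives net 55, which does reach 55, so (b) meets the standard.
  The subscriber carries Stage I.1; the operator now bears the burden.
At Stage I.2 the operator must meet a heightened civil standard (weight is at least 79): on (c) the weight is 94 less the opposing 11 gives net 83, ≥ 79, so (c) meets the standard.
  Stage I.2 carried; the final stage is satisfied.
Every stage carried; the operator prevails on this issue.
— Issue II —
At Stage II.1 the subscriber must meet a heightened civil standard (weight is at least 74): on (d) the weight is 74, which does reach 74, so (d) meets the standard.
  Stage II.1 carried; the burden shifts to the operator.
At Stage II.2 the operator must meet a heightened civil standard (weight is at least 74): on (e) the weight is 78 less the opposing 1 gives net 77, which does reach 74, so (e) meets the standard.
  Stage II.2 carried; the burden shifts to the subscriber.
At Stage II.3 the subscriber must meet a heightened civil standard (weight is at least 74): on (f) the weight is 85 less the opposing 11 gives net 74, which does reach 74, so (f) meets the standard.
  All elements met at the final stage.
Every stage carried; the subscriber prevails on this issue.
Per-issue: Issue I → operator; Issue II → subscriber. The subscriber must prevail on at least one issue; overall, the subscriber prevails.

subscriber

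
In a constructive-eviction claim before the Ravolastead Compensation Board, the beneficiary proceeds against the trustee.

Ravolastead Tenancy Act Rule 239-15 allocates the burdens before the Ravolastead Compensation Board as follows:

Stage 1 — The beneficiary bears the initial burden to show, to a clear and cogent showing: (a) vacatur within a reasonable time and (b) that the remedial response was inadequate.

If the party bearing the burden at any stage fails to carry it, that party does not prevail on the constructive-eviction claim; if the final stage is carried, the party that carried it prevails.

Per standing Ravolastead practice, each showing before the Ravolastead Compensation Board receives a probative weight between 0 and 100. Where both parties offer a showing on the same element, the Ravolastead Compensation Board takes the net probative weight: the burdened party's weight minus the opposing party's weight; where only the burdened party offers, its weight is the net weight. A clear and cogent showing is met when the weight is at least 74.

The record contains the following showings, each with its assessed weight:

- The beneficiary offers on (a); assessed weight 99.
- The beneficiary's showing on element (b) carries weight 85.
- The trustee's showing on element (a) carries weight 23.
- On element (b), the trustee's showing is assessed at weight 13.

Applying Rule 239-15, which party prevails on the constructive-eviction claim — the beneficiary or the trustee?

trustee

Stage 1 — burden on beneficiary; standard: a clear and cogent showing (weight is at least 74).
    (a): 99 − 23 = 76 ≥ 74 [met]
    (b): 85 − 13 = 72 < 74 [not met]
  The beneficiary does not carry Stage 1.
So the trustee prevails.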